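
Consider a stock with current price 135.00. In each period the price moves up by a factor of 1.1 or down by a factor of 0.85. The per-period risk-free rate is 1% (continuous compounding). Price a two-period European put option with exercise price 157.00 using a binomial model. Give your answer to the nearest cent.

21.44

Risk-neutral probability p = (e^0.01 − 0.85)/(1.1 − 0.85) = 0.1601/0.2500 = 0.6402
Terminal stock prices: S_uu = 163.4, S_ud = 126.2, S_dd = 97.54
Terminal payoffs (K − S): max(-6.35, 0) = 0, max(30.78, 0) = 30.78, max(59.46, 0) = 59.46
Node u (S = 148.5): V_u = e^(−0.01)·[0.6402·0.0000 + 0.3598·30.7750] = 10.9626
Node d (S = 114.8): V_d = e^(−0.01)·[0.6402·30.7750 + 0.3598·59.4625] = 40.6878
Node 0 (S = 135): V_0 = e^(−0.01)·[0.6402·10.9626 + 0.3598·40.6878] = 21.4422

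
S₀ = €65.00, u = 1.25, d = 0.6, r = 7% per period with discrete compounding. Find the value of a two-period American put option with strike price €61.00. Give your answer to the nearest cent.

€7.84

Risk-neutral probability p = (1 + 0.07 − 0.6)/(1.25 − 0.6) = 0.4700/0.6500 = 0.7231
Terminal stock prices: S_uu = 101.6, S_ud = 48.75, S_dd = 23.4
Terminal payoffs (K − S): max(-40.56, 0) = 0, max(12.25, 0) = 12.25, max(37.6, 0) = 37.6
Node u (S = 81.25): continuation = 1/1.07·[0.7231·0.0000 + 0.2769·12.2500] = 3.1704; exercise value = 0.0000 ≤ continuation, so V_u = 3.1704
Node d (S = 39): continuation = 1/1.07·[0.7231·12.2500 + 0.2769·37.6000] = 18.0093; exercise value = 22.0000 > continuation, so V_d = 22.0000 (exercise)
Node 0 (S = 65): continuation = 1/1.07·[0.7231·3.1704 + 0.2769·22.0000] = 7.8362; exercise value = 0.0000 ≤ continuation, so V_0 = 7.8362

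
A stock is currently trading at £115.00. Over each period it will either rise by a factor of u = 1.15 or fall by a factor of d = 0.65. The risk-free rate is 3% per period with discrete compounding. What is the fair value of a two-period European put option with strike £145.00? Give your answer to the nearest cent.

£25.54

Risk-neutral probability p = (1 + 0.03 − 0.65)/(1.15 − 0.65) = 0.3800/0.5000 = 0.7600
Terminal stock prices: S_uu = 152.1, S_ud = 85.96, S_dd = 48.59
Terminal payoffs (K − S): max(-7.087, 0) = 0, max(59.04, 0) = 59.04, max(96.41, 0) = 96.41
Node u (S = 132.2): V_u = 1/1.03·[0.7600·0.0000 + 0.2400·59.0375] = 13.7563
Node d (S = 74.75): V_d = 1/1.03·[0.7600·59.0375 + 0.2400·96.4125] = 66.0267
Node 0 (S = 115): V_0 = 1/1.03·[0.7600·13.7563 + 0.2400·66.0267] = 25.5351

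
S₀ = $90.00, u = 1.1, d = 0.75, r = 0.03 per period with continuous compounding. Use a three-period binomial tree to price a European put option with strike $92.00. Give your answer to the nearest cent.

$7.15

Risk-neutral probability p = (e^0.03 − 0.75)/(1.1 − 0.75) = 0.2805/0.3500 = 0.8013
Terminal stock prices: S_uuu = 119.8, S_uud = 81.68, S_udd = 55.69, S_ddd = 37.97
Terminal payoffs (K − S): max(-27.79, 0) = 0, max(10.32, 0) = 10.32, max(36.31, 0) = 36.31, max(54.03, 0) = 54.03
Node uu (S = 108.9): V_uu = e^(−0.03)·[0.8013·0.0000 + 0.1987·10.3250] = 1.9910
Node ud (S = 74.25): V_ud = e^(−0.03)·[0.8013·10.3250 + 0.1987·36.3125] = 15.0310
Node dd (S = 50.62): V_dd = e^(−0.03)·[0.8013·36.3125 + 0.1987·54.0312] = 38.6560
Node u (S = 99): V_u = e^(−0.03)·[0.8013·1.9910 + 0.1987·15.0310] = 4.4466
Node d (S = 67.5): V_d = e^(−0.03)·[0.8013·15.0310 + 0.1987·38.6560] = 19.1423
Node 0 (S = 90): V_0 = e^(−0.03)·[0.8013·4.4466 + 0.1987·19.1423] = 7.1490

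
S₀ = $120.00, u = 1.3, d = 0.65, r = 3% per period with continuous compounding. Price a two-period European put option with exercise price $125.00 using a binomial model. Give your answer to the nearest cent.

Risk-neutral probability p = (e^0.03 − 0.65)/(1.3 − 0.65) = 0.3805/0.6500 = 0.5853
Terminal stock prices: S_uu = 202.8, S_ud = 101.4, S_dd = 50.7
Terminal payoffs (K − S): max(-77.8, 0) = 0, max(23.6, 0) = 23.6, max(74.3, 0) = 74.3
Node u (S = 156): V_u = e^(−0.03)·[0.5853·0.0000 + 0.4147·23.6000] = 9.4973
Node d (S = 78): V_d = e^(−0.03)·[0.5853·23.6000 + 0.4147·74.3000] = 43.3057
Node 0 (S = 120): V_0 = e^(−0.03)·[0.5853·9.4973 + 0.4147·43.3057] = 22.8221

$22.82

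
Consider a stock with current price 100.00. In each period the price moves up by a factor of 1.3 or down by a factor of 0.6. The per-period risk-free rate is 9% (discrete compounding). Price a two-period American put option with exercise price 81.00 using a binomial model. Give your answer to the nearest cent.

Risk-neutral probability p = (1 + 0.09 − 0.6)/(1.3 − 0.6) = 0.4900/0.7000 = 0.7000
Terminal stock prices: S_uu = 169, S_ud = 78, S_dd = 36
Terminal payoffs (K − S): max(-88, 0) = 0, max(3, 0) = 3, max(45, 0) = 45
Node u (S = 130): continuation = 1/1.09·[0.7000·0.0000 + 0.3000·3.0000] = 0.8257; exercise value = 0.0000 ≤ continuation, so V_u = 0.8257
Node d (S = 60): continuation = 1/1.09·[0.7000·3.0000 + 0.3000·45.0000] = 14.3119; exercise value = 21.0000 > continuation, so V_d = 21.0000 (exercise)
Node 0 (S = 100): continuation = 1/1.09·[0.7000·0.8257 + 0.3000·21.0000] = 6.3101; exercise value = 0.0000 ≤ continuation, so V_0 = 6.3101

6.31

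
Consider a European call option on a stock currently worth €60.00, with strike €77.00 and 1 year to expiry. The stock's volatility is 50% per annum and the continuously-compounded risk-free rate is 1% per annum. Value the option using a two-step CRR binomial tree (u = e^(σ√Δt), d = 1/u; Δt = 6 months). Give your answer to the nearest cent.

€7.78

CRR parameters: u = e^(σ√Δt) = e^(0.5·√0.5) = 1.4241, d = 1/u = 0.7022
Per-period rate: rΔt = 0.01·0.5 = 0.005, so R = e^0.005 = 1.0050
Risk-neutral probability p = (e^0.005 − 0.7022)/(1.4241 − 0.7022) = 0.3028/0.7219 = 0.4195
Terminal stock prices: S_uu = 121.7, S_ud = 60, S_dd = 29.58
Terminal payoffs (S − K): max(44.69, 0) = 44.69, max(-17, 0) = 0, max(-47.42, 0) = 0
Node u (S = 85.45): V_u = e^(−0.005)·[0.4195·44.6869 + 0.5805·0.0000] = 18.6511
Node d (S = 42.13): V_d = e^(−0.005)·[0.4195·0.0000 + 0.5805·0.0000] = 0.0000
Node 0 (S = 60): V_0 = e^(−0.005)·[0.4195·18.6511 + 0.5805·0.0000] = 7.7844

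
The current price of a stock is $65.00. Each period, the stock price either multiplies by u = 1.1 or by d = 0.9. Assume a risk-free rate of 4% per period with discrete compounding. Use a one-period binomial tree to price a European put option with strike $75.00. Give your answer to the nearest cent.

$7.12

Risk-neutral probability p = (1 + 0.04 − 0.9)/(1.1 − 0.9) = 0.1400/0.2000 = 0.7000
Terminal stock prices: S_u = 71.5, S_d = 58.5
Terminal payoffs (K − S): max(3.5, 0) = 3.5, max(16.5, 0) = 16.5
Node 0 (S = 65): V_0 = 1/1.04·[0.7000·3.5000 + 0.3000·16.5000] = 7.1154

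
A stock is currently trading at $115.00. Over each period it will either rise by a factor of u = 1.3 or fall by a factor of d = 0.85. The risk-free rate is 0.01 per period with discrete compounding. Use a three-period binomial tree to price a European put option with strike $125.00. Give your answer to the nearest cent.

$21.43

Risk-neutral probability p = (1 + 0.01 − 0.85)/(1.3 − 0.85) = 0.1600/0.4500 = 0.3556
Terminal stock prices: S_uuu = 252.7, S_uud = 165.2, S_udd = 108, S_ddd = 70.62
Terminal payoffs (K − S): max(-127.7, 0) = 0, max(-40.2, 0) = 0, max(16.99, 0) = 16.99, max(54.38, 0) = 54.38
Node uu (S = 194.4): V_uu = 1/1.01·[0.3556·0.0000 + 0.6444·0.0000] = 0.0000
Node ud (S = 127.1): V_ud = 1/1.01·[0.3556·0.0000 + 0.6444·16.9863] = 10.8383
Node dd (S = 83.09): V_dd = 1/1.01·[0.3556·16.9863 + 0.6444·54.3756] = 40.6749
Node u (S = 149.5): V_u = 1/1.01·[0.3556·0.0000 + 0.6444·10.8383] = 6.9155
Node d (S = 97.75): V_d = 1/1.01·[0.3556·10.8383 + 0.6444·40.6749] = 29.7686
Node 0 (S = 115): V_0 = 1/1.01·[0.3556·6.9155 + 0.6444·29.7686] = 21.4288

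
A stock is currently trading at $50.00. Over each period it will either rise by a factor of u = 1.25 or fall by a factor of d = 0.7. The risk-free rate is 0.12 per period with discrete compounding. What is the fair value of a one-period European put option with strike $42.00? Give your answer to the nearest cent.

$1.48

Risk-neutral probability p = (1 + 0.12 − 0.7)/(1.25 − 0.7) = 0.4200/0.5500 = 0.7636
Terminal stock prices: S_u = 62.5, S_d = 35
Terminal payoffs (K − S): max(-20.5, 0) = 0, max(7, 0) = 7
Node 0 (S = 50): V_0 = 1/1.12·[0.7636·0.0000 + 0.2364·7.0000] = 1.4773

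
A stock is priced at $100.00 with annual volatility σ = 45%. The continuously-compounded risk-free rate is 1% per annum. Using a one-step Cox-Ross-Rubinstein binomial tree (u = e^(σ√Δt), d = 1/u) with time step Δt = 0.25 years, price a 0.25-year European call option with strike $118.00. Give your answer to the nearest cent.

$3.24

CRR parameters: u = e^(σ√Δt) = e^(0.45·√0.25) = 1.2523, d = 1/u = 0.7985
Per-period rate: rΔt = 0.01·0.25 = 0.0025, so R = e^0.0025 = 1.0025
Risk-neutral probability p = (e^0.0025 − 0.7985)/(1.2523 − 0.7985) = 0.2040/0.4538 = 0.4495
Terminal stock prices: S_u = 125.2, S_d = 79.85
Terminal payoffs (S − K): max(7.232, 0) = 7.232, max(-38.15, 0) = 0
Node 0 (S = 100): V_0 = e^(−0.0025)·[0.4495·7.2323 + 0.5505·0.0000] = 3.2428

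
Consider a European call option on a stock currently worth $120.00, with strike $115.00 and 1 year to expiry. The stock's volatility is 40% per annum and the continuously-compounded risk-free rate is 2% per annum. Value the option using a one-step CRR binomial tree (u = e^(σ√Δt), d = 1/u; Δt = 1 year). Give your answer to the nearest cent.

$26.73

CRR parameters: u = e^(σ√Δt) = e^(0.4·√1) = 1.4918, d = 1/u = 0.6703
Per-period rate: rΔt = 0.02·1 = 0.02, so R = e^0.02 = 1.0202
Risk-neutral probability p = (e^0.02 − 0.6703)/(1.4918 − 0.6703) = 0.3499/0.8215 = 0.4259
Terminal stock prices: S_u = 179, S_d = 80.44
Terminal payoffs (S − K): max(64.02, 0) = 64.02, max(-34.56, 0) = 0
Node 0 (S = 120): V_0 = e^(−0.02)·[0.4259·64.0190 + 0.5741·0.0000] = 26.7260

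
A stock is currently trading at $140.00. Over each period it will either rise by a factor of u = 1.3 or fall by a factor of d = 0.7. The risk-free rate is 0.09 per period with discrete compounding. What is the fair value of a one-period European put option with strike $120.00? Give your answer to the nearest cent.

Risk-neutral probability p = (1 + 0.09 − 0.7)/(1.3 − 0.7) = 0.3900/0.6000 = 0.6500
Terminal stock prices: S_u = 182, S_d = 98
Terminal payoffs (K − S): max(-62, 0) = 0, max(22, 0) = 22
Node 0 (S = 140): V_0 = 1/1.09·[0.6500·0.0000 + 0.3500·22.0000] = 7.0642

$7.06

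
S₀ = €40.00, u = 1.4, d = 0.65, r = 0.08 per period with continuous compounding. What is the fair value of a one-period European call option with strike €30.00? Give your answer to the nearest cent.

Risk-neutral probability p = (e^0.08 − 0.65)/(1.4 − 0.65) = 0.4333/0.7500 = 0.5777
Terminal stock prices: S_u = 56, S_d = 26
Terminal payoffs (S − K): max(26, 0) = 26, max(-4, 0) = 0
Node 0 (S = 40): V_0 = e^(−0.08)·[0.5777·26.0000 + 0.4223·0.0000] = 13.8658

€13.87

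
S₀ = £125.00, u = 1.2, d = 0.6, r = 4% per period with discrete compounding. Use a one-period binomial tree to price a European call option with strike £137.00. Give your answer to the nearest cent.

£9.17

Risk-neutral probability p = (1 + 0.04 − 0.6)/(1.2 − 0.6) = 0.4400/0.6000 = 0.7333
Terminal stock prices: S_u = 150, S_d = 75
Terminal payoffs (S − K): max(13, 0) = 13, max(-62, 0) = 0
Node 0 (S = 125): V_0 = 1/1.04·[0.7333·13.0000 + 0.2667·0.0000] = 9.1667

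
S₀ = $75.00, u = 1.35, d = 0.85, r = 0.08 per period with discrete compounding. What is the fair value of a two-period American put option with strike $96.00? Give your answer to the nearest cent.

Risk-neutral probability p = (1 + 0.08 − 0.85)/(1.35 − 0.85) = 0.2300/0.5000 = 0.4600
Terminal stock prices: S_uu = 136.7, S_ud = 86.06, S_dd = 54.19
Terminal payoffs (K − S): max(-40.69, 0) = 0, max(9.938, 0) = 9.938, max(41.81, 0) = 41.81
Node u (S = 101.2): continuation = 1/1.08·[0.4600·0.0000 + 0.5400·9.9375] = 4.9687; exercise value = 0.0000 ≤ continuation, so V_u = 4.9687
Node d (S = 63.75): continuation = 1/1.08·[0.4600·9.9375 + 0.5400·41.8125] = 25.1389; exercise value = 32.2500 > continuation, so V_d = 32.2500 (exercise)
Node 0 (S = 75): continuation = 1/1.08·[0.4600·4.9687 + 0.5400·32.2500] = 18.2413; exercise value = 21.0000 > continuation, so V_0 = 21.0000 (exercise)

$21.00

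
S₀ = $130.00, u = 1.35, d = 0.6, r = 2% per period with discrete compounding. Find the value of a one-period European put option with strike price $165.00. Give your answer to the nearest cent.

$37.53

Risk-neutral probability p = (1 + 0.02 − 0.6)/(1.35 − 0.6) = 0.4200/0.7500 = 0.5600
Terminal stock prices: S_u = 175.5, S_d = 78
Terminal payoffs (K − S): max(-10.5, 0) = 0, max(87, 0) = 87
Node 0 (S = 130): V_0 = 1/1.02·[0.5600·0.0000 + 0.4400·87.0000] = 37.5294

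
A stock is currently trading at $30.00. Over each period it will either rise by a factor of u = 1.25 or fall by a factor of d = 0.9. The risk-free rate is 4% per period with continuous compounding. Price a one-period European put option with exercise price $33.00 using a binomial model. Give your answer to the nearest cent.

Risk-neutral probability p = (e^0.04 − 0.9)/(1.25 − 0.9) = 0.1408/0.3500 = 0.4023
Terminal stock prices: S_u = 37.5, S_d = 27
Terminal payoffs (K − S): max(-4.5, 0) = 0, max(6, 0) = 6
Node 0 (S = 30): V_0 = e^(−0.04)·[0.4023·0.0000 + 0.5977·6.0000] = 3.4455

$3.45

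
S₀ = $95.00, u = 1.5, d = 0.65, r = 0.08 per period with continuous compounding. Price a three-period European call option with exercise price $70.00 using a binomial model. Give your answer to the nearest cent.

$46.84

Risk-neutral probability p = (e^0.08 − 0.65)/(1.5 − 0.65) = 0.4333/0.8500 = 0.5097
Terminal stock prices: S_uuu = 320.6, S_uud = 138.9, S_udd = 60.21, S_ddd = 26.09
Terminal payoffs (S − K): max(250.6, 0) = 250.6, max(68.94, 0) = 68.94, max(-9.794, 0) = 0, max(-43.91, 0) = 0
Node uu (S = 213.8): V_uu = e^(−0.08)·[0.5097·250.6250 + 0.4903·68.9375] = 149.1319
Node ud (S = 92.62): V_ud = e^(−0.08)·[0.5097·68.9375 + 0.4903·0.0000] = 32.4391
Node dd (S = 40.14): V_dd = e^(−0.08)·[0.5097·0.0000 + 0.4903·0.0000] = 0.0000
Node u (S = 142.5): V_u = e^(−0.08)·[0.5097·149.1319 + 0.4903·32.4391] = 84.8558
Node d (S = 61.75): V_d = e^(−0.08)·[0.5097·32.4391 + 0.4903·0.0000] = 15.2645
Node 0 (S = 95): V_0 = e^(−0.08)·[0.5097·84.8558 + 0.4903·15.2645] = 46.8376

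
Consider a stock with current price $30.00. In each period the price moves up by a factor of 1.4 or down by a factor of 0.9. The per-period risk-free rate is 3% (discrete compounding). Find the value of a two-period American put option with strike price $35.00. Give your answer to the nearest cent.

Risk-neutral probability p = (1 + 0.03 − 0.9)/(1.4 − 0.9) = 0.1300/0.5000 = 0.2600
Terminal stock prices: S_uu = 58.8, S_ud = 37.8, S_dd = 24.3
Terminal payoffs (K − S): max(-23.8, 0) = 0, max(-2.8, 0) = 0, max(10.7, 0) = 10.7
Node u (S = 42): continuation = 1/1.03·[0.2600·0.0000 + 0.7400·0.0000] = 0.0000; exercise value = 0.0000 ≤ continuation, so V_u = 0.0000
Node d (S = 27): continuation = 1/1.03·[0.2600·0.0000 + 0.7400·10.7000] = 7.6874; exercise value = 8.0000 > continuation, so V_d = 8.0000 (exercise)
Node 0 (S = 30): continuation = 1/1.03·[0.2600·0.0000 + 0.7400·8.0000] = 5.7476; exercise value = 5.0000 ≤ continuation, so V_0 = 5.7476

$5.75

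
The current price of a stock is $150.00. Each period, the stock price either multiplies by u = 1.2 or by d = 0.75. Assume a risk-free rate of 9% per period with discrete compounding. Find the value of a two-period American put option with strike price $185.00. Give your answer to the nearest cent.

Risk-neutral probability p = (1 + 0.09 − 0.75)/(1.2 − 0.75) = 0.3400/0.4500 = 0.7556
Terminal stock prices: S_uu = 216, S_ud = 135, S_dd = 84.38
Terminal payoffs (K − S): max(-31, 0) = 0, max(50, 0) = 50, max(100.6, 0) = 100.6
Node u (S = 180): continuation = 1/1.09·[0.7556·0.0000 + 0.2444·50.0000] = 11.2130; exercise value = 5.0000 ≤ continuation, so V_u = 11.2130
Node d (S = 112.5): continuation = 1/1.09·[0.7556·50.0000 + 0.2444·100.6250] = 57.2248; exercise value = 72.5000 > continuation, so V_d = 72.5000 (exercise)
Node 0 (S = 150): continuation = 1/1.09·[0.7556·11.2130 + 0.2444·72.5000] = 24.0315; exercise value = 35.0000 > continuation, so V_0 = 35.0000 (exercise)

$35.00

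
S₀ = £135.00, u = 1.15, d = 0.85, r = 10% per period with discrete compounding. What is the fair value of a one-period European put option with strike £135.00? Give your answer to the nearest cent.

£3.07

Risk-neutral probability p = (1 + 0.1 − 0.85)/(1.15 − 0.85) = 0.2500/0.3000 = 0.8333
Terminal stock prices: S_u = 155.2, S_d = 114.8
Terminal payoffs (K − S): max(-20.25, 0) = 0, max(20.25, 0) = 20.25
Node 0 (S = 135): V_0 = 1/1.1·[0.8333·0.0000 + 0.1667·20.2500] = 3.0682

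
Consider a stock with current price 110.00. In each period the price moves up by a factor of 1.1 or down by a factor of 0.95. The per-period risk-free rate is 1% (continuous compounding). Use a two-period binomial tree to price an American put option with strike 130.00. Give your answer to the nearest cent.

20.00

Risk-neutral probability p = (e^0.01 − 0.95)/(1.1 − 0.95) = 0.0601/0.1500 = 0.4003
Terminal stock prices: S_uu = 133.1, S_ud = 115, S_dd = 99.27
Terminal payoffs (K − S): max(-3.1, 0) = 0, max(15.05, 0) = 15.05, max(30.73, 0) = 30.73
Node u (S = 121): continuation = e^(−0.01)·[0.4003·0.0000 + 0.5997·15.0500] = 8.9352; exercise value = 9.0000 > continuation, so V_u = 9.0000 (exercise)
Node d (S = 104.5): continuation = e^(−0.01)·[0.4003·15.0500 + 0.5997·30.7250] = 24.2065; exercise value = 25.5000 > continuation, so V_d = 25.5000 (exercise)
Node 0 (S = 110): continuation = e^(−0.01)·[0.4003·9.0000 + 0.5997·25.5000] = 18.7065; exercise value = 20.0000 > continuation, so V_0 = 20.0000 (exercise)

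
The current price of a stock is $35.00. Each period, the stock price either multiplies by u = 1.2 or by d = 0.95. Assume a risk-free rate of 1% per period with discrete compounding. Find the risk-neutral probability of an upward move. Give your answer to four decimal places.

Risk-neutral probability p = (1 + 0.01 − 0.95)/(1.2 − 0.95) = 0.0600/0.2500 = 0.2400

p = 0.2400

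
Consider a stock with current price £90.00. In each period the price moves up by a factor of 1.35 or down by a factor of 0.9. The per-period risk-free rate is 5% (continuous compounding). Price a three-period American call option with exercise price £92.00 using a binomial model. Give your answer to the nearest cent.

£17.46

Risk-neutral probability p = (e^0.05 − 0.9)/(1.35 − 0.9) = 0.1513/0.4500 = 0.3362
Terminal stock prices: S_uuu = 221.4, S_uud = 147.6, S_udd = 98.42, S_ddd = 65.61
Terminal payoffs (S − K): max(129.4, 0) = 129.4, max(55.62, 0) = 55.62, max(6.415, 0) = 6.415, max(-26.39, 0) = 0
Node uu (S = 164): continuation = e^(−0.05)·[0.3362·129.4338 + 0.6638·55.6225] = 76.5119; exercise value = 72.0250 ≤ continuation, so V_uu = 76.5119
Node ud (S = 109.4): continuation = e^(−0.05)·[0.3362·55.6225 + 0.6638·6.4150] = 21.8369; exercise value = 17.3500 ≤ continuation, so V_ud = 21.8369
Node dd (S = 72.9): continuation = e^(−0.05)·[0.3362·6.4150 + 0.6638·0.0000] = 2.0513; exercise value = 0.0000 ≤ continuation, so V_dd = 2.0513
Node u (S = 121.5): continuation = e^(−0.05)·[0.3362·76.5119 + 0.6638·21.8369] = 38.2550; exercise value = 29.5000 ≤ continuation, so V_u = 38.2550
Node d (S = 81): continuation = e^(−0.05)·[0.3362·21.8369 + 0.6638·2.0513] = 8.2780; exercise value = 0.0000 ≤ continuation, so V_d = 8.2780
Node 0 (S = 90): continuation = e^(−0.05)·[0.3362·38.2550 + 0.6638·8.2780] = 17.4598; exercise value = 0.0000 ≤ continuation, so V_0 = 17.4598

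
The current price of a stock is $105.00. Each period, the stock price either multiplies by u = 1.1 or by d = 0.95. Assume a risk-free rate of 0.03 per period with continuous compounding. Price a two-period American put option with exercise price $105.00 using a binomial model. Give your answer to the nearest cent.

Risk-neutral probability p = (e^0.03 − 0.95)/(1.1 − 0.95) = 0.0805/0.1500 = 0.5364
Terminal stock prices: S_uu = 127.1, S_ud = 109.7, S_dd = 94.76
Terminal payoffs (K − S): max(-22.05, 0) = 0, max(-4.725, 0) = 0, max(10.24, 0) = 10.24
Node u (S = 115.5): continuation = e^(−0.03)·[0.5364·0.0000 + 0.4636·0.0000] = 0.0000; exercise value = 0.0000 ≤ continuation, so V_u = 0.0000
Node d (S = 99.75): continuation = e^(−0.03)·[0.5364·0.0000 + 0.4636·10.2375] = 4.6062; exercise value = 5.2500 > continuation, so V_d = 5.2500 (exercise)
Node 0 (S = 105): continuation = e^(−0.03)·[0.5364·0.0000 + 0.4636·5.2500] = 2.3622; exercise value = 0.0000 ≤ continuation, so V_0 = 2.3622

$2.36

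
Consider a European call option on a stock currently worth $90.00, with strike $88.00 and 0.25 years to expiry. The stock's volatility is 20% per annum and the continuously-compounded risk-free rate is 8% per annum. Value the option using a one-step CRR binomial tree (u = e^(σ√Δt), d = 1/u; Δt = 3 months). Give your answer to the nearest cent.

$6.47

CRR parameters: u = e^(σ√Δt) = e^(0.2·√0.25) = 1.1052, d = 1/u = 0.9048
Per-period rate: rΔt = 0.08·0.25 = 0.02, so R = e^0.02 = 1.0202
Risk-neutral probability p = (e^0.02 − 0.9048)/(1.1052 − 0.9048) = 0.1154/0.2003 = 0.5759
Terminal stock prices: S_u = 99.47, S_d = 81.44
Terminal payoffs (S − K): max(11.47, 0) = 11.47, max(-6.565, 0) = 0
Node 0 (S = 90): V_0 = e^(−0.02)·[0.5759·11.4654 + 0.4241·0.0000] = 6.4717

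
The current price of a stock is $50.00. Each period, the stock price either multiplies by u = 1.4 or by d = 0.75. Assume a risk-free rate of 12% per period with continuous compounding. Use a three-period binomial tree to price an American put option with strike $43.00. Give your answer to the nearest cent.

$2.57

Risk-neutral probability p = (e^0.12 − 0.75)/(1.4 − 0.75) = 0.3775/0.6500 = 0.5808
Terminal stock prices: S_uuu = 137.2, S_uud = 73.5, S_udd = 39.38, S_ddd = 21.09
Terminal payoffs (K − S): max(-94.2, 0) = 0, max(-30.5, 0) = 0, max(3.625, 0) = 3.625, max(21.91, 0) = 21.91
Node uu (S = 98): continuation = e^(−0.12)·[0.5808·0.0000 + 0.4192·0.0000] = 0.0000; exercise value = 0.0000 ≤ continuation, so V_uu = 0.0000
Node ud (S = 52.5): continuation = e^(−0.12)·[0.5808·0.0000 + 0.4192·3.6250] = 1.3479; exercise value = 0.0000 ≤ continuation, so V_ud = 1.3479
Node dd (S = 28.12): continuation = e^(−0.12)·[0.5808·3.6250 + 0.4192·21.9062] = 10.0126; exercise value = 14.8750 > continuation, so V_dd = 14.8750 (exercise)
Node u (S = 70): continuation = e^(−0.12)·[0.5808·0.0000 + 0.4192·1.3479] = 0.5012; exercise value = 0.0000 ≤ continuation, so V_u = 0.5012
Node d (S = 37.5): continuation = e^(−0.12)·[0.5808·1.3479 + 0.4192·14.8750] = 6.2252; exercise value = 5.5000 ≤ continuation, so V_d = 6.2252
Node 0 (S = 50): continuation = e^(−0.12)·[0.5808·0.5012 + 0.4192·6.2252] = 2.5729; exercise value = 0.0000 ≤ continuation, so V_0 = 2.5729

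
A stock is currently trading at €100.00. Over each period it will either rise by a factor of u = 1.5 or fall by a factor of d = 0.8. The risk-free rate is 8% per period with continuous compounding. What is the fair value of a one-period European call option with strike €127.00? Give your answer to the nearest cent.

€8.59

Risk-neutral probability p = (e^0.08 − 0.8)/(1.5 − 0.8) = 0.2833/0.7000 = 0.4047
Terminal stock prices: S_u = 150, S_d = 80
Terminal payoffs (S − K): max(23, 0) = 23, max(-47, 0) = 0
Node 0 (S = 100): V_0 = e^(−0.08)·[0.4047·23.0000 + 0.5953·0.0000] = 8.5924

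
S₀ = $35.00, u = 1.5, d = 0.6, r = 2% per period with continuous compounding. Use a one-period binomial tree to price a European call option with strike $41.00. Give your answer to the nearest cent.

Risk-neutral probability p = (e^0.02 − 0.6)/(1.5 − 0.6) = 0.4202/0.9000 = 0.4669
Terminal stock prices: S_u = 52.5, S_d = 21
Terminal payoffs (S − K): max(11.5, 0) = 11.5, max(-20, 0) = 0
Node 0 (S = 35): V_0 = e^(−0.02)·[0.4669·11.5000 + 0.5331·0.0000] = 5.2629

$5.26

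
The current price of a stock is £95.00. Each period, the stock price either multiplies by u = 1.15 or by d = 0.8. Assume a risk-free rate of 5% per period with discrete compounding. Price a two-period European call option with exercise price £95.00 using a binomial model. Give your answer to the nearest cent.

£14.18

Risk-neutral probability p = (1 + 0.05 − 0.8)/(1.15 − 0.8) = 0.2500/0.3500 = 0.7143
Terminal stock prices: S_uu = 125.6, S_ud = 87.4, S_dd = 60.8
Terminal payoffs (S − K): max(30.64, 0) = 30.64, max(-7.6, 0) = 0, max(-34.2, 0) = 0
Node u (S = 109.2): V_u = 1/1.05·[0.7143·30.6375 + 0.2857·0.0000] = 20.8418
Node d (S = 76): V_d = 1/1.05·[0.7143·0.0000 + 0.2857·0.0000] = 0.0000
Node 0 (S = 95): V_0 = 1/1.05·[0.7143·20.8418 + 0.2857·0.0000] = 14.1781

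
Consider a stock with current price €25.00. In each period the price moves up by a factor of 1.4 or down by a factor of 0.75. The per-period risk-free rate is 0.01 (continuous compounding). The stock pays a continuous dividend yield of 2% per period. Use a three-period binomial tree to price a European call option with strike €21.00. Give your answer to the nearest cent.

€6.27

Per-period risk-free factor R = e^0.01 = 1.0101; dividend-adjusted growth = e^(0.01−0.02) = 0.9900.
Risk-neutral probability p = (0.9900 − 0.75)/(1.4 − 0.75) = 0.2400/0.6500 = 0.3693
Terminal stock prices: S_uuu = 68.6, S_uud = 36.75, S_udd = 19.69, S_ddd = 10.55
Terminal payoffs (S − K): max(47.6, 0) = 47.6, max(15.75, 0) = 15.75, max(-1.312, 0) = 0, max(-10.45, 0) = 0
Node uu (S = 49): V_uu = e^(−0.01)·[0.3693·47.6000 + 0.6307·15.7500] = 27.2387
Node ud (S = 26.25): V_ud = e^(−0.01)·[0.3693·15.7500 + 0.6307·0.0000] = 5.7587
Node dd (S = 14.06): V_dd = e^(−0.01)·[0.3693·0.0000 + 0.6307·0.0000] = 0.0000
Node u (S = 35): V_u = e^(−0.01)·[0.3693·27.2387 + 0.6307·5.7587] = 13.5552
Node d (S = 18.75): V_d = e^(−0.01)·[0.3693·5.7587 + 0.6307·0.0000] = 2.1056
Node 0 (S = 25): V_0 = e^(−0.01)·[0.3693·13.5552 + 0.6307·2.1056] = 6.2710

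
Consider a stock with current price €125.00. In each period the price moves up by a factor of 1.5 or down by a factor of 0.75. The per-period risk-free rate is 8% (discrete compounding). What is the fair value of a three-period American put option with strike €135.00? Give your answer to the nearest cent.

€24.62

Risk-neutral probability p = (1 + 0.08 − 0.75)/(1.5 − 0.75) = 0.3300/0.7500 = 0.4400
Terminal stock prices: S_uuu = 421.9, S_uud = 210.9, S_udd = 105.5, S_ddd = 52.73
Terminal payoffs (K − S): max(-286.9, 0) = 0, max(-75.94, 0) = 0, max(29.53, 0) = 29.53, max(82.27, 0) = 82.27
Node uu (S = 281.2): continuation = 1/1.08·[0.4400·0.0000 + 0.5600·0.0000] = 0.0000; exercise value = 0.0000 ≤ continuation, so V_uu = 0.0000
Node ud (S = 140.6): continuation = 1/1.08·[0.4400·0.0000 + 0.5600·29.5312] = 15.3125; exercise value = 0.0000 ≤ continuation, so V_ud = 15.3125
Node dd (S = 70.31): continuation = 1/1.08·[0.4400·29.5312 + 0.5600·82.2656] = 54.6875; exercise value = 64.6875 > continuation, so V_dd = 64.6875 (exercise)
Node u (S = 187.5): continuation = 1/1.08·[0.4400·0.0000 + 0.5600·15.3125] = 7.9398; exercise value = 0.0000 ≤ continuation, so V_u = 7.9398
Node d (S = 93.75): continuation = 1/1.08·[0.4400·15.3125 + 0.5600·64.6875] = 39.7801; exercise value = 41.2500 > continuation, so V_d = 41.2500 (exercise)
Node 0 (S = 125): continuation = 1/1.08·[0.4400·7.9398 + 0.5600·41.2500] = 24.6236; exercise value = 10.0000 ≤ continuation, so V_0 = 24.6236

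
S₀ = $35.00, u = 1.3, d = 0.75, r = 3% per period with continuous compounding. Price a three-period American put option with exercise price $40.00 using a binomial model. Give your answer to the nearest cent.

Risk-neutral probability p = (e^0.03 − 0.75)/(1.3 − 0.75) = 0.2805/0.5500 = 0.5099
Terminal stock prices: S_uuu = 76.89, S_uud = 44.36, S_udd = 25.59, S_ddd = 14.77
Terminal payoffs (K − S): max(-36.89, 0) = 0, max(-4.363, 0) = 0, max(14.41, 0) = 14.41, max(25.23, 0) = 25.23
Node uu (S = 59.15): continuation = e^(−0.03)·[0.5099·0.0000 + 0.4901·0.0000] = 0.0000; exercise value = 0.0000 ≤ continuation, so V_uu = 0.0000
Node ud (S = 34.12): continuation = e^(−0.03)·[0.5099·0.0000 + 0.4901·14.4062] = 6.8516; exercise value = 5.8750 ≤ continuation, so V_ud = 6.8516
Node dd (S = 19.69): continuation = e^(−0.03)·[0.5099·14.4062 + 0.4901·25.2344] = 19.1303; exercise value = 20.3125 > continuation, so V_dd = 20.3125 (exercise)
Node u (S = 45.5): continuation = e^(−0.03)·[0.5099·0.0000 + 0.4901·6.8516] = 3.2586; exercise value = 0.0000 ≤ continuation, so V_u = 3.2586
Node d (S = 26.25): continuation = e^(−0.03)·[0.5099·6.8516 + 0.4901·20.3125] = 13.0511; exercise value = 13.7500 > continuation, so V_d = 13.7500 (exercise)
Node 0 (S = 35): continuation = e^(−0.03)·[0.5099·3.2586 + 0.4901·13.7500] = 8.1520; exercise value = 5.0000 ≤ continuation, so V_0 = 8.1520

$8.15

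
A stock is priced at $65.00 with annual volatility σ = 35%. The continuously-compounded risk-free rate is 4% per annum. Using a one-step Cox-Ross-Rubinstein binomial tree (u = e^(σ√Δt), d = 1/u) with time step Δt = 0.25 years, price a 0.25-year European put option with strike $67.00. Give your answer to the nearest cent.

CRR parameters: u = e^(σ√Δt) = e^(0.35·√0.25) = 1.1912, d = 1/u = 0.8395
Per-period rate: rΔt = 0.04·0.25 = 0.01, so R = e^0.01 = 1.0101
Risk-neutral probability p = (e^0.01 − 0.8395)/(1.1912 − 0.8395) = 0.1706/0.3518 = 0.4849
Terminal stock prices: S_u = 77.43, S_d = 54.56
Terminal payoffs (K − S): max(-10.43, 0) = 0, max(12.44, 0) = 12.44
Node 0 (S = 65): V_0 = e^(−0.01)·[0.4849·0.0000 + 0.5151·12.4353] = 6.3413

$6.34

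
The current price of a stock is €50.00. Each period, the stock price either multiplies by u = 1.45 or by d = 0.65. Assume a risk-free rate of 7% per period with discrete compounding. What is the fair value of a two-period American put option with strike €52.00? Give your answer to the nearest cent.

€9.72

Risk-neutral probability p = (1 + 0.07 − 0.65)/(1.45 − 0.65) = 0.4200/0.8000 = 0.5250
Terminal stock prices: S_uu = 105.1, S_ud = 47.12, S_dd = 21.13
Terminal payoffs (K − S): max(-53.12, 0) = 0, max(4.875, 0) = 4.875, max(30.87, 0) = 30.87
Node u (S = 72.5): continuation = 1/1.07·[0.5250·0.0000 + 0.4750·4.8750] = 2.1641; exercise value = 0.0000 ≤ continuation, so V_u = 2.1641
Node d (S = 32.5): continuation = 1/1.07·[0.5250·4.8750 + 0.4750·30.8750] = 16.0981; exercise value = 19.5000 > continuation, so V_d = 19.5000 (exercise)
Node 0 (S = 50): continuation = 1/1.07·[0.5250·2.1641 + 0.4750·19.5000] = 9.7184; exercise value = 2.0000 ≤ continuation, so V_0 = 9.7184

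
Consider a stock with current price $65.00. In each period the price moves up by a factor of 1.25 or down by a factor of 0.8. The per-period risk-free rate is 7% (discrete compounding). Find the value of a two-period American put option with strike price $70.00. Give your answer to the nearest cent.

$7.78

Risk-neutral probability p = (1 + 0.07 − 0.8)/(1.25 − 0.8) = 0.2700/0.4500 = 0.6000
Terminal stock prices: S_uu = 101.6, S_ud = 65, S_dd = 41.6
Terminal payoffs (K − S): max(-31.56, 0) = 0, max(5, 0) = 5, max(28.4, 0) = 28.4
Node u (S = 81.25): continuation = 1/1.07·[0.6000·0.0000 + 0.4000·5.0000] = 1.8692; exercise value = 0.0000 ≤ continuation, so V_u = 1.8692
Node d (S = 52): continuation = 1/1.07·[0.6000·5.0000 + 0.4000·28.4000] = 13.4206; exercise value = 18.0000 > continuation, so V_d = 18.0000 (exercise)
Node 0 (S = 65): continuation = 1/1.07·[0.6000·1.8692 + 0.4000·18.0000] = 7.7771; exercise value = 5.0000 ≤ continuation, so V_0 = 7.7771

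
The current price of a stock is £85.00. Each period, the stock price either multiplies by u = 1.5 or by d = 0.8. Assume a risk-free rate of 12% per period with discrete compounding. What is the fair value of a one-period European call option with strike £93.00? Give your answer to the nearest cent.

£14.08

Risk-neutral probability p = (1 + 0.12 − 0.8)/(1.5 − 0.8) = 0.3200/0.7000 = 0.4571
Terminal stock prices: S_u = 127.5, S_d = 68
Terminal payoffs (S − K): max(34.5, 0) = 34.5, max(-25, 0) = 0
Node 0 (S = 85): V_0 = 1/1.12·[0.4571·34.5000 + 0.5429·0.0000] = 14.0816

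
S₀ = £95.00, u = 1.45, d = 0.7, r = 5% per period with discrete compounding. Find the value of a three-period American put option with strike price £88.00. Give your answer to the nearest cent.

Risk-neutral probability p = (1 + 0.05 − 0.7)/(1.45 − 0.7) = 0.3500/0.7500 = 0.4667
Terminal stock prices: S_uuu = 289.6, S_uud = 139.8, S_udd = 67.5, S_ddd = 32.58
Terminal payoffs (K − S): max(-201.6, 0) = 0, max(-51.82, 0) = 0, max(20.5, 0) = 20.5, max(55.42, 0) = 55.42
Node uu (S = 199.7): continuation = 1/1.05·[0.4667·0.0000 + 0.5333·0.0000] = 0.0000; exercise value = 0.0000 ≤ continuation, so V_uu = 0.0000
Node ud (S = 96.42): continuation = 1/1.05·[0.4667·0.0000 + 0.5333·20.5025] = 10.4140; exercise value = 0.0000 ≤ continuation, so V_ud = 10.4140
Node dd (S = 46.55): continuation = 1/1.05·[0.4667·20.5025 + 0.5333·55.4150] = 37.2595; exercise value = 41.4500 > continuation, so V_dd = 41.4500 (exercise)
Node u (S = 137.8): continuation = 1/1.05·[0.4667·0.0000 + 0.5333·10.4140] = 5.2896; exercise value = 0.0000 ≤ continuation, so V_u = 5.2896
Node d (S = 66.5): continuation = 1/1.05·[0.4667·10.4140 + 0.5333·41.4500] = 25.6824; exercise value = 21.5000 ≤ continuation, so V_d = 25.6824
Node 0 (S = 95): continuation = 1/1.05·[0.4667·5.2896 + 0.5333·25.6824] = 15.3960; exercise value = 0.0000 ≤ continuation, so V_0 = 15.3960

£15.40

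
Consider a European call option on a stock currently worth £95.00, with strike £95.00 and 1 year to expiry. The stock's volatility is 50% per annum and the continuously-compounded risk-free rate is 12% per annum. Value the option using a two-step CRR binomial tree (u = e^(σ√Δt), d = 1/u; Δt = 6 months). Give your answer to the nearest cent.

£21.50

CRR parameters: u = e^(σ√Δt) = e^(0.5·√0.5) = 1.4241, d = 1/u = 0.7022
Per-period rate: rΔt = 0.12·0.5 = 0.06, so R = e^0.06 = 1.0618
Risk-neutral probability p = (e^0.06 − 0.7022)/(1.4241 − 0.7022) = 0.3596/0.7219 = 0.4982
Terminal stock prices: S_uu = 192.7, S_ud = 95, S_dd = 46.84
Terminal payoffs (S − K): max(97.67, 0) = 97.67, max(0, 0) = 0, max(-48.16, 0) = 0
Node u (S = 135.3): V_u = e^(−0.06)·[0.4982·97.6709 + 0.5018·0.0000] = 45.8237
Node d (S = 66.71): V_d = e^(−0.06)·[0.4982·0.0000 + 0.5018·0.0000] = 0.0000
Node 0 (S = 95): V_0 = e^(−0.06)·[0.4982·45.8237 + 0.5018·0.0000] = 21.4988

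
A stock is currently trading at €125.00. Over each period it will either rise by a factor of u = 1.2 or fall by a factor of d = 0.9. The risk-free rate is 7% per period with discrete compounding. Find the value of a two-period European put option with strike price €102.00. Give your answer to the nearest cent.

€0.12

Risk-neutral probability p = (1 + 0.07 − 0.9)/(1.2 − 0.9) = 0.1700/0.3000 = 0.5667
Terminal stock prices: S_uu = 180, S_ud = 135, S_dd = 101.2
Terminal payoffs (K − S): max(-78, 0) = 0, max(-33, 0) = 0, max(0.75, 0) = 0.75
Node u (S = 150): V_u = 1/1.07·[0.5667·0.0000 + 0.4333·0.0000] = 0.0000
Node d (S = 112.5): V_d = 1/1.07·[0.5667·0.0000 + 0.4333·0.7500] = 0.3037
Node 0 (S = 125): V_0 = 1/1.07·[0.5667·0.0000 + 0.4333·0.3037] = 0.1230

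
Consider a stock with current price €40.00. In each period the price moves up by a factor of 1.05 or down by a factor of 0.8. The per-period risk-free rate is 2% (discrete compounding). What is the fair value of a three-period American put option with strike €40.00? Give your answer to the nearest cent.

€2.00

Risk-neutral probability p = (1 + 0.02 − 0.8)/(1.05 − 0.8) = 0.2200/0.2500 = 0.8800
Terminal stock prices: S_uuu = 46.31, S_uud = 35.28, S_udd = 26.88, S_ddd = 20.48
Terminal payoffs (K − S): max(-6.305, 0) = 0, max(4.72, 0) = 4.72, max(13.12, 0) = 13.12, max(19.52, 0) = 19.52
Node uu (S = 44.1): continuation = 1/1.02·[0.8800·0.0000 + 0.1200·4.7200] = 0.5553; exercise value = 0.0000 ≤ continuation, so V_uu = 0.5553
Node ud (S = 33.6): continuation = 1/1.02·[0.8800·4.7200 + 0.1200·13.1200] = 5.6157; exercise value = 6.4000 > continuation, so V_ud = 6.4000 (exercise)
Node dd (S = 25.6): continuation = 1/1.02·[0.8800·13.1200 + 0.1200·19.5200] = 13.6157; exercise value = 14.4000 > continuation, so V_dd = 14.4000 (exercise)
Node u (S = 42): continuation = 1/1.02·[0.8800·0.5553 + 0.1200·6.4000] = 1.2320; exercise value = 0.0000 ≤ continuation, so V_u = 1.2320
Node d (S = 32): continuation = 1/1.02·[0.8800·6.4000 + 0.1200·14.4000] = 7.2157; exercise value = 8.0000 > continuation, so V_d = 8.0000 (exercise)
Node 0 (S = 40): continuation = 1/1.02·[0.8800·1.2320 + 0.1200·8.0000] = 2.0041; exercise value = 0.0000 ≤ continuation, so V_0 = 2.0041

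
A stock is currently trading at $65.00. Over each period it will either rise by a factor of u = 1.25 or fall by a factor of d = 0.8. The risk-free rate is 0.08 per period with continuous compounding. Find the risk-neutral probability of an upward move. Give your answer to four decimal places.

Risk-neutral probability p = (e^0.08 − 0.8)/(1.25 − 0.8) = 0.2833/0.4500 = 0.6295

p = 0.6295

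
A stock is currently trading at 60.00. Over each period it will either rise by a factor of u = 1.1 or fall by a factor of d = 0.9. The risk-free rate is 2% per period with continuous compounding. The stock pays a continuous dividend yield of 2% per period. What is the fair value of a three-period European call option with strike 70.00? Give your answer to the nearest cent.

Per-period risk-free factor R = e^0.02 = 1.0202; dividend-adjusted growth = e^(0.02−0.02) = 1.0000.
Risk-neutral probability p = (1.0000 − 0.9)/(1.1 − 0.9) = 0.1000/0.2000 = 0.5000
Terminal stock prices: S_uuu = 79.86, S_uud = 65.34, S_udd = 53.46, S_ddd = 43.74
Terminal payoffs (S − K): max(9.86, 0) = 9.86, max(-4.66, 0) = 0, max(-16.54, 0) = 0, max(-26.26, 0) = 0
Node uu (S = 72.6): V_uu = e^(−0.02)·[0.5000·9.8600 + 0.5000·0.0000] = 4.8324
Node ud (S = 59.4): V_ud = e^(−0.02)·[0.5000·0.0000 + 0.5000·0.0000] = 0.0000
Node dd (S = 48.6): V_dd = e^(−0.02)·[0.5000·0.0000 + 0.5000·0.0000] = 0.0000
Node u (S = 66): V_u = e^(−0.02)·[0.5000·4.8324 + 0.5000·0.0000] = 2.3683
Node d (S = 54): V_d = e^(−0.02)·[0.5000·0.0000 + 0.5000·0.0000] = 0.0000
Node 0 (S = 60): V_0 = e^(−0.02)·[0.5000·2.3683 + 0.5000·0.0000] = 1.1607

1.16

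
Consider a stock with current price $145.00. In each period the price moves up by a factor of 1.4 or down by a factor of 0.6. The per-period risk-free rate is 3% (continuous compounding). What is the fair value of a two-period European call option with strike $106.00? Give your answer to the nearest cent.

$55.98

Risk-neutral probability p = (e^0.03 − 0.6)/(1.4 − 0.6) = 0.4305/0.8000 = 0.5381
Terminal stock prices: S_uu = 284.2, S_ud = 121.8, S_dd = 52.2
Terminal payoffs (S − K): max(178.2, 0) = 178.2, max(15.8, 0) = 15.8, max(-53.8, 0) = 0
Node u (S = 203): V_u = e^(−0.03)·[0.5381·178.2000 + 0.4619·15.8000] = 100.1328
Node d (S = 87): V_d = e^(−0.03)·[0.5381·15.8000 + 0.4619·0.0000] = 8.2502
Node 0 (S = 145): V_0 = e^(−0.03)·[0.5381·100.1328 + 0.4619·8.2502] = 55.9843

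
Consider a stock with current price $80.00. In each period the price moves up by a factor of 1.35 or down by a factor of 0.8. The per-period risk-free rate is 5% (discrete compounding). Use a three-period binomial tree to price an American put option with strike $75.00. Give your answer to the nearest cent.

Risk-neutral probability p = (1 + 0.05 − 0.8)/(1.35 − 0.8) = 0.2500/0.5500 = 0.4545
Terminal stock prices: S_uuu = 196.8, S_uud = 116.6, S_udd = 69.12, S_ddd = 40.96
Terminal payoffs (K − S): max(-121.8, 0) = 0, max(-41.64, 0) = 0, max(5.88, 0) = 5.88, max(34.04, 0) = 34.04
Node uu (S = 145.8): continuation = 1/1.05·[0.4545·0.0000 + 0.5455·0.0000] = 0.0000; exercise value = 0.0000 ≤ continuation, so V_uu = 0.0000
Node ud (S = 86.4): continuation = 1/1.05·[0.4545·0.0000 + 0.5455·5.8800] = 3.0545; exercise value = 0.0000 ≤ continuation, so V_ud = 3.0545
Node dd (S = 51.2): continuation = 1/1.05·[0.4545·5.8800 + 0.5455·34.0400] = 20.2286; exercise value = 23.8000 > continuation, so V_dd = 23.8000 (exercise)
Node u (S = 108): continuation = 1/1.05·[0.4545·0.0000 + 0.5455·3.0545] = 1.5868; exercise value = 0.0000 ≤ continuation, so V_u = 1.5868
Node d (S = 64): continuation = 1/1.05·[0.4545·3.0545 + 0.5455·23.8000] = 13.6860; exercise value = 11.0000 ≤ continuation, so V_d = 13.6860
Node 0 (S = 80): continuation = 1/1.05·[0.4545·1.5868 + 0.5455·13.6860] = 7.7965; exercise value = 0.0000 ≤ continuation, so V_0 = 7.7965

$7.80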